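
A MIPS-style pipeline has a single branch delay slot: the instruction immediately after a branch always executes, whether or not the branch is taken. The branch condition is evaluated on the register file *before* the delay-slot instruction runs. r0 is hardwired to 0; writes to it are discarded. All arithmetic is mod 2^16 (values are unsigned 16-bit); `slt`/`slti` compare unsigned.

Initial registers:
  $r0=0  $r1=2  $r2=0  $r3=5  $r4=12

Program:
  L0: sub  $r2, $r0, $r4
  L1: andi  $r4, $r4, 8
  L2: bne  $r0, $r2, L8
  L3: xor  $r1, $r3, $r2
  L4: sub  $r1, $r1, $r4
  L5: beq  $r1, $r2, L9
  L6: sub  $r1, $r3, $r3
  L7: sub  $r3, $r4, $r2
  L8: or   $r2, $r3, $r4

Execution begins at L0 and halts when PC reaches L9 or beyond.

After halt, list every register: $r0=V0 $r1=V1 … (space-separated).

  step pc=0: sub  $r2, $r0, $r4  regs=(0,2,65524,5,12)
  step pc=1: andi  $r4, $r4, 8  regs=(0,2,65524,5,8)
  step pc=2: bne  $r0, $r2, L8  cond=T  regs=(0,2,65524,5,8)
  step pc=3: xor  $r1, $r3, $r2  regs=(0,65521,65524,5,8)
  step pc=8: or   $r2, $r3, $r4  regs=(0,65521,13,5,8)

$r0=0 $r1=65521 $r2=13 $r3=5 $r4=8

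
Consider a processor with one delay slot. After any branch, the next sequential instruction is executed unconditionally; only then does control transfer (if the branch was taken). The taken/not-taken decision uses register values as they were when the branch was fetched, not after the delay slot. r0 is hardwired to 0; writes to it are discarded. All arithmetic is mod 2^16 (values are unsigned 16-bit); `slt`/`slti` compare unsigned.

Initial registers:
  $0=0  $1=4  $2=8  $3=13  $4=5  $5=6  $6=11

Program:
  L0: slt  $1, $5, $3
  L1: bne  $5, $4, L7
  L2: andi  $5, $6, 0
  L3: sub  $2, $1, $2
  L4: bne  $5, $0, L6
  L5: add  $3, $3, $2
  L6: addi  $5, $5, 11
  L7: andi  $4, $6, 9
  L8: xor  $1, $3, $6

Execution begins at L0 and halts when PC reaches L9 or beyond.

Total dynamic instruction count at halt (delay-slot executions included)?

5

#0 slt  $1, $5, $3 ; 0/1/8/13/5/6/11
#1 bne  $5, $4, L7 ; 0/1/8/13/5/6/11 ; →target
#2 andi  $5, $6, 0 ; 0/1/8/13/5/0/11
#7 andi  $4, $6, 9 ; 0/1/8/13/9/0/11
#8 xor  $1, $3, $6 ; 0/6/8/13/9/0/11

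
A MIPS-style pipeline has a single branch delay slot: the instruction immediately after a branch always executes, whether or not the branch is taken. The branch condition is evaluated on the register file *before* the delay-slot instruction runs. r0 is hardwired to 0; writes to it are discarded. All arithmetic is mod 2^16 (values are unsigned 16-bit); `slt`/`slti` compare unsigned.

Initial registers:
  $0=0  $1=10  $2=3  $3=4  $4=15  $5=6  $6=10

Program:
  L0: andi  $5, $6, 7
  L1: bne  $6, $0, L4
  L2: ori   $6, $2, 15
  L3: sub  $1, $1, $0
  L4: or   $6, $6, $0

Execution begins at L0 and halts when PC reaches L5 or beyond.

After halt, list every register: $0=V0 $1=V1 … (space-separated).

PC=0  andi  $5, $6, 7        | $0=0 $1=10 $2=3 $3=4 $4=15 $5=2 $6=10
PC=1  bne  $6, $0, L4        | $0=0 $1=10 $2=3 $3=4 $4=15 $5=2 $6=10  [TAKEN]
PC=2  ori   $6, $2, 15       | $0=0 $1=10 $2=3 $3=4 $4=15 $5=2 $6=15
PC=4  or   $6, $6, $0        | $0=0 $1=10 $2=3 $3=4 $4=15 $5=2 $6=15

$0=0 $1=10 $2=3 $3=4 $4=15 $5=2 $6=15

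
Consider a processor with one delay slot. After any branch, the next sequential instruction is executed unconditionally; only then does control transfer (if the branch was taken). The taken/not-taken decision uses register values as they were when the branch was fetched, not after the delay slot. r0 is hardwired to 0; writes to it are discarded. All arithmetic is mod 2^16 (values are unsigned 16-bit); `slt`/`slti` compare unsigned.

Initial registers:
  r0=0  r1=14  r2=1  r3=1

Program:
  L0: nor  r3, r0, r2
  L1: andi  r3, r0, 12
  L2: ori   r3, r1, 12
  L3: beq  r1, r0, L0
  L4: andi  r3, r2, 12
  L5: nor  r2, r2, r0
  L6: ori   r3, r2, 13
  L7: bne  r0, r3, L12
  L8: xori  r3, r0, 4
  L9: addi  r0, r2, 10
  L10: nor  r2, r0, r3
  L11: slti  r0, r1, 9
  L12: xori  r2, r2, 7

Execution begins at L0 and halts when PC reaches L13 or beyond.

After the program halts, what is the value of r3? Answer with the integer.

#0 nor  r3, r0, r2 ; 0/14/1/65534
#1 andi  r3, r0, 12 ; 0/14/1/0
#2 ori   r3, r1, 12 ; 0/14/1/14
#3 beq  r1, r0, L0 ; 0/14/1/14 ; →fallthru
#4 andi  r3, r2, 12 ; 0/14/1/0
#5 nor  r2, r2, r0 ; 0/14/65534/0
#6 ori   r3, r2, 13 ; 0/14/65534/65535
#7 bne  r0, r3, L12 ; 0/14/65534/65535 ; →target
#8 xori  r3, r0, 4 ; 0/14/65534/4
#12 xori  r2, r2, 7 ; 0/14/65529/4

4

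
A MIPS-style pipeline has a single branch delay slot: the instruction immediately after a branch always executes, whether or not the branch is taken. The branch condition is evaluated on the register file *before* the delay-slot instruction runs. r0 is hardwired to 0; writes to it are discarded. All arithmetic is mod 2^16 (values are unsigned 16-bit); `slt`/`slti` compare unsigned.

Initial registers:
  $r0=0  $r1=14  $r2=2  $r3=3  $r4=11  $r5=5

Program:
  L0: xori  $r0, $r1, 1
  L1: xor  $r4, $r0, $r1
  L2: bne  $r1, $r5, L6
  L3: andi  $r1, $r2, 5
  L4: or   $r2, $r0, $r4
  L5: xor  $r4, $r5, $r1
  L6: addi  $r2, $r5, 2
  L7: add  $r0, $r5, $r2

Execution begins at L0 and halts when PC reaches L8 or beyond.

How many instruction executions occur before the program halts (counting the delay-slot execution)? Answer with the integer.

6

  step pc=0: xori  $r0, $r1, 1  regs=(0,14,2,3,11,5)
  step pc=1: xor  $r4, $r0, $r1  regs=(0,14,2,3,14,5)
  step pc=2: bne  $r1, $r5, L6  cond=T  regs=(0,14,2,3,14,5)
  step pc=3: andi  $r1, $r2, 5  regs=(0,0,2,3,14,5)
  step pc=6: addi  $r2, $r5, 2  regs=(0,0,7,3,14,5)
  step pc=7: add  $r0, $r5, $r2  regs=(0,0,7,3,14,5)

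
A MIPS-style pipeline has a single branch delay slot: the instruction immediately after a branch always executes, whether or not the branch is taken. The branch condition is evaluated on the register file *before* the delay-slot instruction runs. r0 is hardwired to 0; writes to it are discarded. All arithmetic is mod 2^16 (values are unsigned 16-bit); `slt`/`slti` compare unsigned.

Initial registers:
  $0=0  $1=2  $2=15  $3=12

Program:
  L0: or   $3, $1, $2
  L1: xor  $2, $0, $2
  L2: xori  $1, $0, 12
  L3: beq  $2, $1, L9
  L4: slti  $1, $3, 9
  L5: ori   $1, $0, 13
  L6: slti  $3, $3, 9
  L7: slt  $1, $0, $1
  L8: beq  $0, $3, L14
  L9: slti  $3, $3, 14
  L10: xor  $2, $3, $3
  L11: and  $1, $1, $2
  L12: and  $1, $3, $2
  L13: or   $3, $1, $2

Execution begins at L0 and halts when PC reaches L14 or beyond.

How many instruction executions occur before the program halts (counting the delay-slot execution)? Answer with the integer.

#0 or   $3, $1, $2 ; 0/2/15/15
#1 xor  $2, $0, $2 ; 0/2/15/15
#2 xori  $1, $0, 12 ; 0/12/15/15
#3 beq  $2, $1, L9 ; 0/12/15/15 ; →fallthru
#4 slti  $1, $3, 9 ; 0/0/15/15
#5 ori   $1, $0, 13 ; 0/13/15/15
#6 slti  $3, $3, 9 ; 0/13/15/0
#7 slt  $1, $0, $1 ; 0/1/15/0
#8 beq  $0, $3, L14 ; 0/1/15/0 ; →target
#9 slti  $3, $3, 14 ; 0/1/15/1

10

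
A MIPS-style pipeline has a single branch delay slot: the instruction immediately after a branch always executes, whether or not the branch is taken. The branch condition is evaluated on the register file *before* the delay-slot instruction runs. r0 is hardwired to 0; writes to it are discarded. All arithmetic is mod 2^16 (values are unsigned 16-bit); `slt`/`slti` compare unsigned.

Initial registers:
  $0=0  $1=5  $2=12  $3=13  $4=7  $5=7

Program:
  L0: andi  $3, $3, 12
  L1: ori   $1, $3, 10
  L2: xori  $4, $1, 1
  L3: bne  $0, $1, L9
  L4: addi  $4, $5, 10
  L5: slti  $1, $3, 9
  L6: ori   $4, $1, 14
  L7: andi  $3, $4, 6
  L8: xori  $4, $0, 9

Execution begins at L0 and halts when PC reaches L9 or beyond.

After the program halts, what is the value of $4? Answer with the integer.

PC=0  andi  $3, $3, 12       | $0=0 $1=5 $2=12 $3=12 $4=7 $5=7
PC=1  ori   $1, $3, 10       | $0=0 $1=14 $2=12 $3=12 $4=7 $5=7
PC=2  xori  $4, $1, 1        | $0=0 $1=14 $2=12 $3=12 $4=15 $5=7
PC=3  bne  $0, $1, L9        | $0=0 $1=14 $2=12 $3=12 $4=15 $5=7  [TAKEN]
PC=4  addi  $4, $5, 10       | $0=0 $1=14 $2=12 $3=12 $4=17 $5=7

17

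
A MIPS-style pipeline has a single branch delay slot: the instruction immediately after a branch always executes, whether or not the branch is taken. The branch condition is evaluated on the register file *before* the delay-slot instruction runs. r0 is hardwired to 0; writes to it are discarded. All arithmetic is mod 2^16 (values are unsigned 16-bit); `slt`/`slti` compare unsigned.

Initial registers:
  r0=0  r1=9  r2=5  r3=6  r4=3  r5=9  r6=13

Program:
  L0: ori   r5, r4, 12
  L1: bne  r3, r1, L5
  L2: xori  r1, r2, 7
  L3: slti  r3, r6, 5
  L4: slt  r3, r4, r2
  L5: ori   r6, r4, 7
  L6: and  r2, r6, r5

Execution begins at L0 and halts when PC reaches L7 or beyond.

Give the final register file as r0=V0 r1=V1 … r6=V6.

#0 ori   r5, r4, 12 ; 0/9/5/6/3/15/13
#1 bne  r3, r1, L5 ; 0/9/5/6/3/15/13 ; →target
#2 xori  r1, r2, 7 ; 0/2/5/6/3/15/13
#5 ori   r6, r4, 7 ; 0/2/5/6/3/15/7
#6 and  r2, r6, r5 ; 0/2/7/6/3/15/7

r0=0 r1=2 r2=7 r3=6 r4=3 r5=15 r6=7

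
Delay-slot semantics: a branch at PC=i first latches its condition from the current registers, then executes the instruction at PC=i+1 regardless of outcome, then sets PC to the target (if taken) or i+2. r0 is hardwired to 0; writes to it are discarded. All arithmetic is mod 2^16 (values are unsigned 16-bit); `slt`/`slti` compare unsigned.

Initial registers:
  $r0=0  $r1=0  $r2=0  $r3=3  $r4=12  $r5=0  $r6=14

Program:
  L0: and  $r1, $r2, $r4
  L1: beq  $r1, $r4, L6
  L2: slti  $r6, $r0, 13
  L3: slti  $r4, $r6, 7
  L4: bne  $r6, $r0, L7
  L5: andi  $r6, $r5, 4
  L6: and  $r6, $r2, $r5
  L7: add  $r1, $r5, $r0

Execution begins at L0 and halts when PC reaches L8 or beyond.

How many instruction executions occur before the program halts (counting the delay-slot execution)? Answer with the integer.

7

[0] and  $r1, $r2, $r4  →  {$r0:0, $r1:0, $r2:0, $r3:3, $r4:12, $r5:0, $r6:14}
[1] beq  $r1, $r4, L6  →  {$r0:0, $r1:0, $r2:0, $r3:3, $r4:12, $r5:0, $r6:14}  ⟨branch fallthrough⟩
[2] slti  $r6, $r0, 13  →  {$r0:0, $r1:0, $r2:0, $r3:3, $r4:12, $r5:0, $r6:1}
[3] slti  $r4, $r6, 7  →  {$r0:0, $r1:0, $r2:0, $r3:3, $r4:1, $r5:0, $r6:1}
[4] bne  $r6, $r0, L7  →  {$r0:0, $r1:0, $r2:0, $r3:3, $r4:1, $r5:0, $r6:1}  ⟨branch taken⟩
[5] andi  $r6, $r5, 4  →  {$r0:0, $r1:0, $r2:0, $r3:3, $r4:1, $r5:0, $r6:0}
[7] add  $r1, $r5, $r0  →  {$r0:0, $r1:0, $r2:0, $r3:3, $r4:1, $r5:0, $r6:0}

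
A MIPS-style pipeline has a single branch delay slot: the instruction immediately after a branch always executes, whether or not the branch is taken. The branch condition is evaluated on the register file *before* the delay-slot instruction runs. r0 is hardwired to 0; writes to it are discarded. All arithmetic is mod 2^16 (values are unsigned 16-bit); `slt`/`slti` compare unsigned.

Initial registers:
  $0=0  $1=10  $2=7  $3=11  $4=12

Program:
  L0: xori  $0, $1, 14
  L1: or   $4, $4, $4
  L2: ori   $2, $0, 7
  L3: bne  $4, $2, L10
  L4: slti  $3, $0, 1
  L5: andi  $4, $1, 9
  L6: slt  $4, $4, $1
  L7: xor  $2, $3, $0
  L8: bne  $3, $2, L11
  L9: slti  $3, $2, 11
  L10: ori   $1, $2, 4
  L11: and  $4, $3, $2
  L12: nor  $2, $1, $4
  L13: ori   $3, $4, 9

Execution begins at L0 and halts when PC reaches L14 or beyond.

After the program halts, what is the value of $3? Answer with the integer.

  step pc=0: xori  $0, $1, 14  regs=(0,10,7,11,12)
  step pc=1: or   $4, $4, $4  regs=(0,10,7,11,12)
  step pc=2: ori   $2, $0, 7  regs=(0,10,7,11,12)
  step pc=3: bne  $4, $2, L10  cond=T  regs=(0,10,7,11,12)
  step pc=4: slti  $3, $0, 1  regs=(0,10,7,1,12)
  step pc=10: ori   $1, $2, 4  regs=(0,7,7,1,12)
  step pc=11: and  $4, $3, $2  regs=(0,7,7,1,1)
  step pc=12: nor  $2, $1, $4  regs=(0,7,65528,1,1)
  step pc=13: ori   $3, $4, 9  regs=(0,7,65528,9,1)

9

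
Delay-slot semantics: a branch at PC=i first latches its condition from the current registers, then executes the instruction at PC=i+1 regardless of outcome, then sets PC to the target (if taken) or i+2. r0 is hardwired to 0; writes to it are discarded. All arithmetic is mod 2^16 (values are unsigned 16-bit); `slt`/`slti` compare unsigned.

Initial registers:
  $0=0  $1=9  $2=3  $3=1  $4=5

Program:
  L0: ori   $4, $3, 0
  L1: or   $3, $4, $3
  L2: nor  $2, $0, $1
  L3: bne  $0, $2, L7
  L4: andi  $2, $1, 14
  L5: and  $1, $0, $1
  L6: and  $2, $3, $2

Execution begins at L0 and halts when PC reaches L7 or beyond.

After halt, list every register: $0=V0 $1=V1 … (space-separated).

#0 ori   $4, $3, 0 ; 0/9/3/1/1
#1 or   $3, $4, $3 ; 0/9/3/1/1
#2 nor  $2, $0, $1 ; 0/9/65526/1/1
#3 bne  $0, $2, L7 ; 0/9/65526/1/1 ; →target
#4 andi  $2, $1, 14 ; 0/9/8/1/1

$0=0 $1=9 $2=8 $3=1 $4=1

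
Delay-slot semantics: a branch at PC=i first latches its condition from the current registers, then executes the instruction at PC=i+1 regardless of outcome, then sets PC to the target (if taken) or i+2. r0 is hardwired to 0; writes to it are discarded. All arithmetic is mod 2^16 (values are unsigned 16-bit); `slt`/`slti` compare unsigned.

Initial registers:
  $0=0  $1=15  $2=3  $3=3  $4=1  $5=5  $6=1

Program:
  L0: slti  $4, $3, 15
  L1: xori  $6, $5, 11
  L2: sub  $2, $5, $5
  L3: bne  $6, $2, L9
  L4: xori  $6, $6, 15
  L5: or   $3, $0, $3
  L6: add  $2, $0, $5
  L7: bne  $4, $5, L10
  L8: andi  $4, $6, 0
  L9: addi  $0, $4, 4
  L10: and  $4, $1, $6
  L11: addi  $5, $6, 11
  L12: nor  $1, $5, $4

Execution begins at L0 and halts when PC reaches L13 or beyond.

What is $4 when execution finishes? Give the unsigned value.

1

  step pc=0: slti  $4, $3, 15  regs=(0,15,3,3,1,5,1)
  step pc=1: xori  $6, $5, 11  regs=(0,15,3,3,1,5,14)
  step pc=2: sub  $2, $5, $5  regs=(0,15,0,3,1,5,14)
  step pc=3: bne  $6, $2, L9  cond=T  regs=(0,15,0,3,1,5,14)
  step pc=4: xori  $6, $6, 15  regs=(0,15,0,3,1,5,1)
  step pc=9: addi  $0, $4, 4  regs=(0,15,0,3,1,5,1)
  step pc=10: and  $4, $1, $6  regs=(0,15,0,3,1,5,1)
  step pc=11: addi  $5, $6, 11  regs=(0,15,0,3,1,12,1)
  step pc=12: nor  $1, $5, $4  regs=(0,65522,0,3,1,12,1)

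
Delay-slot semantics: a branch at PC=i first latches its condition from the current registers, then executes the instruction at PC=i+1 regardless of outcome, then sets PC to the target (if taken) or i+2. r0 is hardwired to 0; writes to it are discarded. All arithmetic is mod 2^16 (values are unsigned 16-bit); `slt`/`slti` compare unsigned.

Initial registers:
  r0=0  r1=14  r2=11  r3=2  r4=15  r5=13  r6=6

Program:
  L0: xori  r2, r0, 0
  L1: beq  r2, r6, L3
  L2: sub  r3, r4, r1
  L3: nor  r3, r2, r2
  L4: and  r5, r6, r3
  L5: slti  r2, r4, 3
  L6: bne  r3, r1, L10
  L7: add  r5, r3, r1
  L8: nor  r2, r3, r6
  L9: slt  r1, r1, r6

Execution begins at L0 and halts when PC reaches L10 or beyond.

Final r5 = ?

13

PC=0  xori  r2, r0, 0        | r0=0 r1=14 r2=0 r3=2 r4=15 r5=13 r6=6
PC=1  beq  r2, r6, L3        | r0=0 r1=14 r2=0 r3=2 r4=15 r5=13 r6=6  [not taken]
PC=2  sub  r3, r4, r1        | r0=0 r1=14 r2=0 r3=1 r4=15 r5=13 r6=6
PC=3  nor  r3, r2, r2        | r0=0 r1=14 r2=0 r3=65535 r4=15 r5=13 r6=6
PC=4  and  r5, r6, r3        | r0=0 r1=14 r2=0 r3=65535 r4=15 r5=6 r6=6
PC=5  slti  r2, r4, 3        | r0=0 r1=14 r2=0 r3=65535 r4=15 r5=6 r6=6
PC=6  bne  r3, r1, L10       | r0=0 r1=14 r2=0 r3=65535 r4=15 r5=6 r6=6  [TAKEN]
PC=7  add  r5, r3, r1        | r0=0 r1=14 r2=0 r3=65535 r4=15 r5=13 r6=6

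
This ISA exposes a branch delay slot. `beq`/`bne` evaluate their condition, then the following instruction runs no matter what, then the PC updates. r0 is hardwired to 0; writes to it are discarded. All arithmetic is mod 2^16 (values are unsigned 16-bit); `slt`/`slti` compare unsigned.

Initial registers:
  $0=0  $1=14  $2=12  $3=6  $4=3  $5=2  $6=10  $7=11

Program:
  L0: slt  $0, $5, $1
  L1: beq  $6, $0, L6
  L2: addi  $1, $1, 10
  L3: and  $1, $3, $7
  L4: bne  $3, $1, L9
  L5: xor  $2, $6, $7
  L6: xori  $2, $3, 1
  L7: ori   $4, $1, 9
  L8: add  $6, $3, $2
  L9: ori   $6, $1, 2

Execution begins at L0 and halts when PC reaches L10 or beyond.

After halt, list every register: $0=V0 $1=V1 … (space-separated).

#0 slt  $0, $5, $1 ; 0/14/12/6/3/2/10/11
#1 beq  $6, $0, L6 ; 0/14/12/6/3/2/10/11 ; →fallthru
#2 addi  $1, $1, 10 ; 0/24/12/6/3/2/10/11
#3 and  $1, $3, $7 ; 0/2/12/6/3/2/10/11
#4 bne  $3, $1, L9 ; 0/2/12/6/3/2/10/11 ; →target
#5 xor  $2, $6, $7 ; 0/2/1/6/3/2/10/11
#9 ori   $6, $1, 2 ; 0/2/1/6/3/2/2/11

$0=0 $1=2 $2=1 $3=6 $4=3 $5=2 $6=2 $7=11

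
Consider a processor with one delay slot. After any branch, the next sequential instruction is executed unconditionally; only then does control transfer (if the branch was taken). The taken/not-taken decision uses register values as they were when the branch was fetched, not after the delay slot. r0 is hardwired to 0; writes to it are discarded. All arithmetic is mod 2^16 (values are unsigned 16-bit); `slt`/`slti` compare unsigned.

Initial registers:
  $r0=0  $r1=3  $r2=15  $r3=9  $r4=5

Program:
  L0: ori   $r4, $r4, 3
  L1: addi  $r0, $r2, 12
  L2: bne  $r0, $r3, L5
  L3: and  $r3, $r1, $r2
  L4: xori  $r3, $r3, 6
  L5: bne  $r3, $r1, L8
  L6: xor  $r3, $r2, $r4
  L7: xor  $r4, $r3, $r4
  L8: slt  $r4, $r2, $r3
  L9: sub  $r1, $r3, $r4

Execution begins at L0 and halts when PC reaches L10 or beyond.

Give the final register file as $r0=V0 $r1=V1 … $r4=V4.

$r0=0 $r1=8 $r2=15 $r3=8 $r4=0

[0] ori   $r4, $r4, 3  →  {$r0:0, $r1:3, $r2:15, $r3:9, $r4:7}
[1] addi  $r0, $r2, 12  →  {$r0:0, $r1:3, $r2:15, $r3:9, $r4:7}
[2] bne  $r0, $r3, L5  →  {$r0:0, $r1:3, $r2:15, $r3:9, $r4:7}  ⟨branch taken⟩
[3] and  $r3, $r1, $r2  →  {$r0:0, $r1:3, $r2:15, $r3:3, $r4:7}
[5] bne  $r3, $r1, L8  →  {$r0:0, $r1:3, $r2:15, $r3:3, $r4:7}  ⟨branch fallthrough⟩
[6] xor  $r3, $r2, $r4  →  {$r0:0, $r1:3, $r2:15, $r3:8, $r4:7}
[7] xor  $r4, $r3, $r4  →  {$r0:0, $r1:3, $r2:15, $r3:8, $r4:15}
[8] slt  $r4, $r2, $r3  →  {$r0:0, $r1:3, $r2:15, $r3:8, $r4:0}
[9] sub  $r1, $r3, $r4  →  {$r0:0, $r1:8, $r2:15, $r3:8, $r4:0}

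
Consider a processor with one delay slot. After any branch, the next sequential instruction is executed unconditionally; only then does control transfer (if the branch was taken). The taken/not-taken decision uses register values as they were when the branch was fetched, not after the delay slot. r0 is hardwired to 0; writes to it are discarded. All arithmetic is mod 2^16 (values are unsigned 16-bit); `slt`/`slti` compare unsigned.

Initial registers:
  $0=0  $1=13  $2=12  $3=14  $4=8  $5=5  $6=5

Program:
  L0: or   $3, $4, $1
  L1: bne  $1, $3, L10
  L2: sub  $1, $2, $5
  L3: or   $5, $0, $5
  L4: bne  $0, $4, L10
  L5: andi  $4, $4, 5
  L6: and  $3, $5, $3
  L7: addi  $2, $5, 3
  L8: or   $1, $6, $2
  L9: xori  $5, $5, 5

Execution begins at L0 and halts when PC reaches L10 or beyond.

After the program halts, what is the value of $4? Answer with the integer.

0

  step pc=0: or   $3, $4, $1  regs=(0,13,12,13,8,5,5)
  step pc=1: bne  $1, $3, L10  cond=F  regs=(0,13,12,13,8,5,5)
  step pc=2: sub  $1, $2, $5  regs=(0,7,12,13,8,5,5)
  step pc=3: or   $5, $0, $5  regs=(0,7,12,13,8,5,5)
  step pc=4: bne  $0, $4, L10  cond=T  regs=(0,7,12,13,8,5,5)
  step pc=5: andi  $4, $4, 5  regs=(0,7,12,13,0,5,5)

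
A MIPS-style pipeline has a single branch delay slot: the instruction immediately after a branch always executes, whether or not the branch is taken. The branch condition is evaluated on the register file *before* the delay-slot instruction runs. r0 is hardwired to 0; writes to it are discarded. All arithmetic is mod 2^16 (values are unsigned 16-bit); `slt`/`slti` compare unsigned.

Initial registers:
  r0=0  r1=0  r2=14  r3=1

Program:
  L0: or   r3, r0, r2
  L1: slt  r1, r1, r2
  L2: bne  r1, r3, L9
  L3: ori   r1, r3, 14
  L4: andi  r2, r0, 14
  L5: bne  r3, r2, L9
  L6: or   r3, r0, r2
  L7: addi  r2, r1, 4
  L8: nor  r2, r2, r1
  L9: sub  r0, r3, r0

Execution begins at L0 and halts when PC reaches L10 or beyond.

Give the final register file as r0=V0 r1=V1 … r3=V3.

[0] or   r3, r0, r2  →  {r0:0, r1:0, r2:14, r3:14}
[1] slt  r1, r1, r2  →  {r0:0, r1:1, r2:14, r3:14}
[2] bne  r1, r3, L9  →  {r0:0, r1:1, r2:14, r3:14}  ⟨branch taken⟩
[3] ori   r1, r3, 14  →  {r0:0, r1:14, r2:14, r3:14}
[9] sub  r0, r3, r0  →  {r0:0, r1:14, r2:14, r3:14}

r0=0 r1=14 r2=14 r3=14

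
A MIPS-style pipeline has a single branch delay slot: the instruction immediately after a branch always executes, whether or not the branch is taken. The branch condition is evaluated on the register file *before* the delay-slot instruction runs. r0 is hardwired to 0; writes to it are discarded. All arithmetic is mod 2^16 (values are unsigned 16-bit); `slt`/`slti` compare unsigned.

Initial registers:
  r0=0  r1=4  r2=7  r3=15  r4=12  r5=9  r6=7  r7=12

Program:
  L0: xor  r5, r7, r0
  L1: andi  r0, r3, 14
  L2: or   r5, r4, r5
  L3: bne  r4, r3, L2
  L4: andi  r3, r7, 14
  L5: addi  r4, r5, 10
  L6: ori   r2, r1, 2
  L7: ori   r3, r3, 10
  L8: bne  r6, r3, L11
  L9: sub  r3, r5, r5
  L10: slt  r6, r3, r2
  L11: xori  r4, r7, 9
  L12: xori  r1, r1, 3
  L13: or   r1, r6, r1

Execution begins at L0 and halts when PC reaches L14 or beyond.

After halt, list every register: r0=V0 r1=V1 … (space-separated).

  step pc=0: xor  r5, r7, r0  regs=(0,4,7,15,12,12,7,12)
  step pc=1: andi  r0, r3, 14  regs=(0,4,7,15,12,12,7,12)
  step pc=2: or   r5, r4, r5  regs=(0,4,7,15,12,12,7,12)
  step pc=3: bne  r4, r3, L2  cond=T  regs=(0,4,7,15,12,12,7,12)
  step pc=4: andi  r3, r7, 14  regs=(0,4,7,12,12,12,7,12)
  step pc=2: or   r5, r4, r5  regs=(0,4,7,12,12,12,7,12)
  step pc=3: bne  r4, r3, L2  cond=F  regs=(0,4,7,12,12,12,7,12)
  step pc=4: andi  r3, r7, 14  regs=(0,4,7,12,12,12,7,12)
  step pc=5: addi  r4, r5, 10  regs=(0,4,7,12,22,12,7,12)
  step pc=6: ori   r2, r1, 2  regs=(0,4,6,12,22,12,7,12)
  step pc=7: ori   r3, r3, 10  regs=(0,4,6,14,22,12,7,12)
  step pc=8: bne  r6, r3, L11  cond=T  regs=(0,4,6,14,22,12,7,12)
  step pc=9: sub  r3, r5, r5  regs=(0,4,6,0,22,12,7,12)
  step pc=11: xori  r4, r7, 9  regs=(0,4,6,0,5,12,7,12)
  step pc=12: xori  r1, r1, 3  regs=(0,7,6,0,5,12,7,12)
  step pc=13: or   r1, r6, r1  regs=(0,7,6,0,5,12,7,12)

r0=0 r1=7 r2=6 r3=0 r4=5 r5=12 r6=7 r7=12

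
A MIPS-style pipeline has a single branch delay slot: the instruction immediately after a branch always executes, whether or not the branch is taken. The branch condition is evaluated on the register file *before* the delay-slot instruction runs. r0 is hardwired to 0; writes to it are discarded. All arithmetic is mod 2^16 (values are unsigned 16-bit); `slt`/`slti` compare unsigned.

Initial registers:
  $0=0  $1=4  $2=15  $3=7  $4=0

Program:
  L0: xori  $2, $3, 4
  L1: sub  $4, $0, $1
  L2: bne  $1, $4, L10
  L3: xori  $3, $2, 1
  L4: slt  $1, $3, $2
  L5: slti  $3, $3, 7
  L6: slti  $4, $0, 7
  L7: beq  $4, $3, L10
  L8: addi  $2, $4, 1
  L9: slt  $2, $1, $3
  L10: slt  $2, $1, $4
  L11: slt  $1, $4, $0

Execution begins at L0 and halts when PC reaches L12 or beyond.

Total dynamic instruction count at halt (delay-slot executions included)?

6

  step pc=0: xori  $2, $3, 4  regs=(0,4,3,7,0)
  step pc=1: sub  $4, $0, $1  regs=(0,4,3,7,65532)
  step pc=2: bne  $1, $4, L10  cond=T  regs=(0,4,3,7,65532)
  step pc=3: xori  $3, $2, 1  regs=(0,4,3,2,65532)
  step pc=10: slt  $2, $1, $4  regs=(0,4,1,2,65532)
  step pc=11: slt  $1, $4, $0  regs=(0,0,1,2,65532)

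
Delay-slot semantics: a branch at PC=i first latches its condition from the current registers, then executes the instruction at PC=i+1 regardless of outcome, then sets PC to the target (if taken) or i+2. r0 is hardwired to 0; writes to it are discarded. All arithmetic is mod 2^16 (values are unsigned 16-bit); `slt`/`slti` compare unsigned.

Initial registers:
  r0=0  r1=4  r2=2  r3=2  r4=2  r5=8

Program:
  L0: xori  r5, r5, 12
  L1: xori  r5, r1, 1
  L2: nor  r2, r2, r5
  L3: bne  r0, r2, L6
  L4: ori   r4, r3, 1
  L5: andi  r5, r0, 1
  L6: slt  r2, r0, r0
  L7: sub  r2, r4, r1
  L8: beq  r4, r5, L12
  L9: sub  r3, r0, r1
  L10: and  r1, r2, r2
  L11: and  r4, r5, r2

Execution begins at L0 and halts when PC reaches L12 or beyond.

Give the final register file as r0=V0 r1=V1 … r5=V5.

[0] xori  r5, r5, 12  →  {r0:0, r1:4, r2:2, r3:2, r4:2, r5:4}
[1] xori  r5, r1, 1  →  {r0:0, r1:4, r2:2, r3:2, r4:2, r5:5}
[2] nor  r2, r2, r5  →  {r0:0, r1:4, r2:65528, r3:2, r4:2, r5:5}
[3] bne  r0, r2, L6  →  {r0:0, r1:4, r2:65528, r3:2, r4:2, r5:5}  ⟨branch taken⟩
[4] ori   r4, r3, 1  →  {r0:0, r1:4, r2:65528, r3:2, r4:3, r5:5}
[6] slt  r2, r0, r0  →  {r0:0, r1:4, r2:0, r3:2, r4:3, r5:5}
[7] sub  r2, r4, r1  →  {r0:0, r1:4, r2:65535, r3:2, r4:3, r5:5}
[8] beq  r4, r5, L12  →  {r0:0, r1:4, r2:65535, r3:2, r4:3, r5:5}  ⟨branch fallthrough⟩
[9] sub  r3, r0, r1  →  {r0:0, r1:4, r2:65535, r3:65532, r4:3, r5:5}
[10] and  r1, r2, r2  →  {r0:0, r1:65535, r2:65535, r3:65532, r4:3, r5:5}
[11] and  r4, r5, r2  →  {r0:0, r1:65535, r2:65535, r3:65532, r4:5, r5:5}

r0=0 r1=65535 r2=65535 r3=65532 r4=5 r5=5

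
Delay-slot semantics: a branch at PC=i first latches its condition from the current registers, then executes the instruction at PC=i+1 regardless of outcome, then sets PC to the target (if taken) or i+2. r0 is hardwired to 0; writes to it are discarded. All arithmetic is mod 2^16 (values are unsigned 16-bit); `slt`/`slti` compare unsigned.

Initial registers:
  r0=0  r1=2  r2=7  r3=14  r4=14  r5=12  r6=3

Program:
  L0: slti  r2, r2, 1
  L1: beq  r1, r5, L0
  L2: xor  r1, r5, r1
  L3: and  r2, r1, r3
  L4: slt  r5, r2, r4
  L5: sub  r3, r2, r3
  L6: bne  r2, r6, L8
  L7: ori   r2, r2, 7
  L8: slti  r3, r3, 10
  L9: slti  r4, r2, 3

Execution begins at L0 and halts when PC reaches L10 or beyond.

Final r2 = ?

PC=0  slti  r2, r2, 1        | r0=0 r1=2 r2=0 r3=14 r4=14 r5=12 r6=3
PC=1  beq  r1, r5, L0        | r0=0 r1=2 r2=0 r3=14 r4=14 r5=12 r6=3  [not taken]
PC=2  xor  r1, r5, r1        | r0=0 r1=14 r2=0 r3=14 r4=14 r5=12 r6=3
PC=3  and  r2, r1, r3        | r0=0 r1=14 r2=14 r3=14 r4=14 r5=12 r6=3
PC=4  slt  r5, r2, r4        | r0=0 r1=14 r2=14 r3=14 r4=14 r5=0 r6=3
PC=5  sub  r3, r2, r3        | r0=0 r1=14 r2=14 r3=0 r4=14 r5=0 r6=3
PC=6  bne  r2, r6, L8        | r0=0 r1=14 r2=14 r3=0 r4=14 r5=0 r6=3  [TAKEN]
PC=7  ori   r2, r2, 7        | r0=0 r1=14 r2=15 r3=0 r4=14 r5=0 r6=3
PC=8  slti  r3, r3, 10       | r0=0 r1=14 r2=15 r3=1 r4=14 r5=0 r6=3
PC=9  slti  r4, r2, 3        | r0=0 r1=14 r2=15 r3=1 r4=0 r5=0 r6=3

15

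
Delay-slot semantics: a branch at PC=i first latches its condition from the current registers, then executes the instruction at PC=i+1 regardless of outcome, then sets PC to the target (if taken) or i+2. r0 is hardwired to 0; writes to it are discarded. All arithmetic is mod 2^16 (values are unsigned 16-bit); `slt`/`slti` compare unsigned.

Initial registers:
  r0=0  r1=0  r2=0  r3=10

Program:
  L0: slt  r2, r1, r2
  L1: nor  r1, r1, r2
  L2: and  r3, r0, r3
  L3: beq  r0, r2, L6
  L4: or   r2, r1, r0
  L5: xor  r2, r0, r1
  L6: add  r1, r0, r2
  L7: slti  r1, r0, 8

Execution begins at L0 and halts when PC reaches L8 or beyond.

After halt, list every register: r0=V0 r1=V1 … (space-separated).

r0=0 r1=1 r2=65535 r3=0

PC=0  slt  r2, r1, r2        | r0=0 r1=0 r2=0 r3=10
PC=1  nor  r1, r1, r2        | r0=0 r1=65535 r2=0 r3=10
PC=2  and  r3, r0, r3        | r0=0 r1=65535 r2=0 r3=0
PC=3  beq  r0, r2, L6        | r0=0 r1=65535 r2=0 r3=0  [TAKEN]
PC=4  or   r2, r1, r0        | r0=0 r1=65535 r2=65535 r3=0
PC=6  add  r1, r0, r2        | r0=0 r1=65535 r2=65535 r3=0
PC=7  slti  r1, r0, 8        | r0=0 r1=1 r2=65535 r3=0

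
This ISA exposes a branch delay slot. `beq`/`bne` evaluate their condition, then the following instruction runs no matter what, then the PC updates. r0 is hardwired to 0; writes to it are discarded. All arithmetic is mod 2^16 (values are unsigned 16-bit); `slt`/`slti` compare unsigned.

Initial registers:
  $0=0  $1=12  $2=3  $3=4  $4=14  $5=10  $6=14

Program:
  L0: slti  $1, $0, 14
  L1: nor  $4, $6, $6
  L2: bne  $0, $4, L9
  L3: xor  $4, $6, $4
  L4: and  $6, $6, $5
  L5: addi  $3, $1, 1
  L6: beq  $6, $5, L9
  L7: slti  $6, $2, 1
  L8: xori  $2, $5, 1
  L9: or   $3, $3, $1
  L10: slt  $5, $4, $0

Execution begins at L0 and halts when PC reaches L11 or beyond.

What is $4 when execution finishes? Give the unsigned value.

  step pc=0: slti  $1, $0, 14  regs=(0,1,3,4,14,10,14)
  step pc=1: nor  $4, $6, $6  regs=(0,1,3,4,65521,10,14)
  step pc=2: bne  $0, $4, L9  cond=T  regs=(0,1,3,4,65521,10,14)
  step pc=3: xor  $4, $6, $4  regs=(0,1,3,4,65535,10,14)
  step pc=9: or   $3, $3, $1  regs=(0,1,3,5,65535,10,14)
  step pc=10: slt  $5, $4, $0  regs=(0,1,3,5,65535,0,14)

65535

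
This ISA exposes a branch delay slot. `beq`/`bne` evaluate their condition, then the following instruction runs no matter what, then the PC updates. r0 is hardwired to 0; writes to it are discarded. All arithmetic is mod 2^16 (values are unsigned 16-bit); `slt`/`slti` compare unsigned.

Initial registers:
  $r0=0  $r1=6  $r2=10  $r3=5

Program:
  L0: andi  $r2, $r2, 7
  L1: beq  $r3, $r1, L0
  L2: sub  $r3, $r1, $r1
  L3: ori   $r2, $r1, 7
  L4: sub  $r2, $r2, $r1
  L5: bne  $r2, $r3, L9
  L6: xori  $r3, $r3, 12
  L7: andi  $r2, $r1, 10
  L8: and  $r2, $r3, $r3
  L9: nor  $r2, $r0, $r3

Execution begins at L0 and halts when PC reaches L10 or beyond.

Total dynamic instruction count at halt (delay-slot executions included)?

[0] andi  $r2, $r2, 7  →  {$r0:0, $r1:6, $r2:2, $r3:5}
[1] beq  $r3, $r1, L0  →  {$r0:0, $r1:6, $r2:2, $r3:5}  ⟨branch fallthrough⟩
[2] sub  $r3, $r1, $r1  →  {$r0:0, $r1:6, $r2:2, $r3:0}
[3] ori   $r2, $r1, 7  →  {$r0:0, $r1:6, $r2:7, $r3:0}
[4] sub  $r2, $r2, $r1  →  {$r0:0, $r1:6, $r2:1, $r3:0}
[5] bne  $r2, $r3, L9  →  {$r0:0, $r1:6, $r2:1, $r3:0}  ⟨branch taken⟩
[6] xori  $r3, $r3, 12  →  {$r0:0, $r1:6, $r2:1, $r3:12}
[9] nor  $r2, $r0, $r3  →  {$r0:0, $r1:6, $r2:65523, $r3:12}

8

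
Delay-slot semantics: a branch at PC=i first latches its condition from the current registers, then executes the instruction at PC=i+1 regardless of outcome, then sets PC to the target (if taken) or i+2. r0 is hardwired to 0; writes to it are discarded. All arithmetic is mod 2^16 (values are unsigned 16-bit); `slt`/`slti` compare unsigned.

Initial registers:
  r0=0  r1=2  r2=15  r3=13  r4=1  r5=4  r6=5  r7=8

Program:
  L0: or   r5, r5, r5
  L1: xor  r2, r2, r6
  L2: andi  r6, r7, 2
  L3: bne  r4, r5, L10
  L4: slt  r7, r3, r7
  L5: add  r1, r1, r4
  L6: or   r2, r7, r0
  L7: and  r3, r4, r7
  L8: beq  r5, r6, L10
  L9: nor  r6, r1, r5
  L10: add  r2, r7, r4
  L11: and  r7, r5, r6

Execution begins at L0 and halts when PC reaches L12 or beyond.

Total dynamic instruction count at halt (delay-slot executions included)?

7

[0] or   r5, r5, r5  →  {r0:0, r1:2, r2:15, r3:13, r4:1, r5:4, r6:5, r7:8}
[1] xor  r2, r2, r6  →  {r0:0, r1:2, r2:10, r3:13, r4:1, r5:4, r6:5, r7:8}
[2] andi  r6, r7, 2  →  {r0:0, r1:2, r2:10, r3:13, r4:1, r5:4, r6:0, r7:8}
[3] bne  r4, r5, L10  →  {r0:0, r1:2, r2:10, r3:13, r4:1, r5:4, r6:0, r7:8}  ⟨branch taken⟩
[4] slt  r7, r3, r7  →  {r0:0, r1:2, r2:10, r3:13, r4:1, r5:4, r6:0, r7:0}
[10] add  r2, r7, r4  →  {r0:0, r1:2, r2:1, r3:13, r4:1, r5:4, r6:0, r7:0}
[11] and  r7, r5, r6  →  {r0:0, r1:2, r2:1, r3:13, r4:1, r5:4, r6:0, r7:0}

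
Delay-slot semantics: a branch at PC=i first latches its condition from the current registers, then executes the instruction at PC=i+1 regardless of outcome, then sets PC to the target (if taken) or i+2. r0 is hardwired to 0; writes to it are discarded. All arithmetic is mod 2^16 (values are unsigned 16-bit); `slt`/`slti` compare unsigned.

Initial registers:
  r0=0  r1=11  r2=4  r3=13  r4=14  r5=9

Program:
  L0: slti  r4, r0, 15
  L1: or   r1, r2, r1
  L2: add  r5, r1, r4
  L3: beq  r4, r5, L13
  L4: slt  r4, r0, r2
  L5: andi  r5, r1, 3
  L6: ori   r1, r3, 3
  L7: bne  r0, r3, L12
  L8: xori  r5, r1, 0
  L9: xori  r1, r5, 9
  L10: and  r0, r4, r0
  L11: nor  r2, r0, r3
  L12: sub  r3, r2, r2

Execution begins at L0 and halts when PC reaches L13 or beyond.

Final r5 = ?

PC=0  slti  r4, r0, 15       | r0=0 r1=11 r2=4 r3=13 r4=1 r5=9
PC=1  or   r1, r2, r1        | r0=0 r1=15 r2=4 r3=13 r4=1 r5=9
PC=2  add  r5, r1, r4        | r0=0 r1=15 r2=4 r3=13 r4=1 r5=16
PC=3  beq  r4, r5, L13       | r0=0 r1=15 r2=4 r3=13 r4=1 r5=16  [not taken]
PC=4  slt  r4, r0, r2        | r0=0 r1=15 r2=4 r3=13 r4=1 r5=16
PC=5  andi  r5, r1, 3        | r0=0 r1=15 r2=4 r3=13 r4=1 r5=3
PC=6  ori   r1, r3, 3        | r0=0 r1=15 r2=4 r3=13 r4=1 r5=3
PC=7  bne  r0, r3, L12       | r0=0 r1=15 r2=4 r3=13 r4=1 r5=3  [TAKEN]
PC=8  xori  r5, r1, 0        | r0=0 r1=15 r2=4 r3=13 r4=1 r5=15
PC=12 sub  r3, r2, r2        | r0=0 r1=15 r2=4 r3=0 r4=1 r5=15

15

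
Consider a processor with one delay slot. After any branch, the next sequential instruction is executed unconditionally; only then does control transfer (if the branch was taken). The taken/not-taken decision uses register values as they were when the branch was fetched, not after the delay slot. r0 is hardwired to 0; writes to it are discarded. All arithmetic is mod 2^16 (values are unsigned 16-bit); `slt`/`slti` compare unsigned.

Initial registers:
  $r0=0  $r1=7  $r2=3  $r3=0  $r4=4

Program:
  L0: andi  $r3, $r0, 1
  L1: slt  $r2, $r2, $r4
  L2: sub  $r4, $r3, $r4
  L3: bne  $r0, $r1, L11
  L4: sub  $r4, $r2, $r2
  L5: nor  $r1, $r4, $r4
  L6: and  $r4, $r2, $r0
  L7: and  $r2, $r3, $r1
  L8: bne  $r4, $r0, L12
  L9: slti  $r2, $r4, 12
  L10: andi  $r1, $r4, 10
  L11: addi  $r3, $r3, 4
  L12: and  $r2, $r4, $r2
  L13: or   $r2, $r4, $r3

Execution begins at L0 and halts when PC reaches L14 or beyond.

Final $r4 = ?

0

[0] andi  $r3, $r0, 1  →  {$r0:0, $r1:7, $r2:3, $r3:0, $r4:4}
[1] slt  $r2, $r2, $r4  →  {$r0:0, $r1:7, $r2:1, $r3:0, $r4:4}
[2] sub  $r4, $r3, $r4  →  {$r0:0, $r1:7, $r2:1, $r3:0, $r4:65532}
[3] bne  $r0, $r1, L11  →  {$r0:0, $r1:7, $r2:1, $r3:0, $r4:65532}  ⟨branch taken⟩
[4] sub  $r4, $r2, $r2  →  {$r0:0, $r1:7, $r2:1, $r3:0, $r4:0}
[11] addi  $r3, $r3, 4  →  {$r0:0, $r1:7, $r2:1, $r3:4, $r4:0}
[12] and  $r2, $r4, $r2  →  {$r0:0, $r1:7, $r2:0, $r3:4, $r4:0}
[13] or   $r2, $r4, $r3  →  {$r0:0, $r1:7, $r2:4, $r3:4, $r4:0}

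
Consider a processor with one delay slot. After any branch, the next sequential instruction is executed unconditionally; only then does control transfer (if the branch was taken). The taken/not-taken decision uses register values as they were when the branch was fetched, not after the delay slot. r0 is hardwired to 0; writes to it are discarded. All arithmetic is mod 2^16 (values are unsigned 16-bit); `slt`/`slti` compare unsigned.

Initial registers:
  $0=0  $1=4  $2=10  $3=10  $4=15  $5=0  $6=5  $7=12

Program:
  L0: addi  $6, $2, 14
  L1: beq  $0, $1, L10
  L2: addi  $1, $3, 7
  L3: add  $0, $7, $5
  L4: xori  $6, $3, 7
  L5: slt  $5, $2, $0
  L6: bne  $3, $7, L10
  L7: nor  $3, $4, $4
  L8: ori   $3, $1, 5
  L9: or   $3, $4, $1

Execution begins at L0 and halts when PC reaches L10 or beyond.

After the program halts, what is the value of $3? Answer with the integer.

65520

#0 addi  $6, $2, 14 ; 0/4/10/10/15/0/24/12
#1 beq  $0, $1, L10 ; 0/4/10/10/15/0/24/12 ; →fallthru
#2 addi  $1, $3, 7 ; 0/17/10/10/15/0/24/12
#3 add  $0, $7, $5 ; 0/17/10/10/15/0/24/12
#4 xori  $6, $3, 7 ; 0/17/10/10/15/0/13/12
#5 slt  $5, $2, $0 ; 0/17/10/10/15/0/13/12
#6 bne  $3, $7, L10 ; 0/17/10/10/15/0/13/12 ; →target
#7 nor  $3, $4, $4 ; 0/17/10/65520/15/0/13/12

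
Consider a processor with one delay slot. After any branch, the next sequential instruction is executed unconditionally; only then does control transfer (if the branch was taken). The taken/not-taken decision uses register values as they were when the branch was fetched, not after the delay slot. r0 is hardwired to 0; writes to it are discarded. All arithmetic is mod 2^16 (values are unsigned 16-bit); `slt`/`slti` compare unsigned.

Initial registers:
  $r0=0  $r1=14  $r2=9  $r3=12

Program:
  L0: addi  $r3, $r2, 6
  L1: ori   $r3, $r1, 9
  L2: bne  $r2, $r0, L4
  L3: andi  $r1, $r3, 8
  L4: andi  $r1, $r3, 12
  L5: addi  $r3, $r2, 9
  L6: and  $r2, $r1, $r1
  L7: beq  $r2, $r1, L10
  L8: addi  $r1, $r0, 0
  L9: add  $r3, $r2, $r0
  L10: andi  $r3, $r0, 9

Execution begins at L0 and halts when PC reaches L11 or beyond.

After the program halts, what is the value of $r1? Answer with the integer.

0

PC=0  addi  $r3, $r2, 6      | $r0=0 $r1=14 $r2=9 $r3=15
PC=1  ori   $r3, $r1, 9      | $r0=0 $r1=14 $r2=9 $r3=15
PC=2  bne  $r2, $r0, L4      | $r0=0 $r1=14 $r2=9 $r3=15  [TAKEN]
PC=3  andi  $r1, $r3, 8      | $r0=0 $r1=8 $r2=9 $r3=15
PC=4  andi  $r1, $r3, 12     | $r0=0 $r1=12 $r2=9 $r3=15
PC=5  addi  $r3, $r2, 9      | $r0=0 $r1=12 $r2=9 $r3=18
PC=6  and  $r2, $r1, $r1     | $r0=0 $r1=12 $r2=12 $r3=18
PC=7  beq  $r2, $r1, L10     | $r0=0 $r1=12 $r2=12 $r3=18  [TAKEN]
PC=8  addi  $r1, $r0, 0      | $r0=0 $r1=0 $r2=12 $r3=18
PC=10 andi  $r3, $r0, 9      | $r0=0 $r1=0 $r2=12 $r3=0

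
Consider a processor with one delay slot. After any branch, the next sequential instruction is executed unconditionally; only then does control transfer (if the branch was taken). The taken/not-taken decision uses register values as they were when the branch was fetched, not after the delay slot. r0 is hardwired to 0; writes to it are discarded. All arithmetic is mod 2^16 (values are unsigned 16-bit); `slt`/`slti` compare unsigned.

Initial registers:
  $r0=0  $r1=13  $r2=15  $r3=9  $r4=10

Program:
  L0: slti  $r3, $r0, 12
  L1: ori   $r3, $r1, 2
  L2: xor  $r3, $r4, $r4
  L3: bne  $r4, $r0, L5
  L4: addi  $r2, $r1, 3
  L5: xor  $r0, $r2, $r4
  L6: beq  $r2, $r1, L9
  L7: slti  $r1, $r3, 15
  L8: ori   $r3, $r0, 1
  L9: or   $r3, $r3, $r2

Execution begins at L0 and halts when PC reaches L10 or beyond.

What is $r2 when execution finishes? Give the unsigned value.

  step pc=0: slti  $r3, $r0, 12  regs=(0,13,15,1,10)
  step pc=1: ori   $r3, $r1, 2  regs=(0,13,15,15,10)
  step pc=2: xor  $r3, $r4, $r4  regs=(0,13,15,0,10)
  step pc=3: bne  $r4, $r0, L5  cond=T  regs=(0,13,15,0,10)
  step pc=4: addi  $r2, $r1, 3  regs=(0,13,16,0,10)
  step pc=5: xor  $r0, $r2, $r4  regs=(0,13,16,0,10)
  step pc=6: beq  $r2, $r1, L9  cond=F  regs=(0,13,16,0,10)
  step pc=7: slti  $r1, $r3, 15  regs=(0,1,16,0,10)
  step pc=8: ori   $r3, $r0, 1  regs=(0,1,16,1,10)
  step pc=9: or   $r3, $r3, $r2  regs=(0,1,16,17,10)

16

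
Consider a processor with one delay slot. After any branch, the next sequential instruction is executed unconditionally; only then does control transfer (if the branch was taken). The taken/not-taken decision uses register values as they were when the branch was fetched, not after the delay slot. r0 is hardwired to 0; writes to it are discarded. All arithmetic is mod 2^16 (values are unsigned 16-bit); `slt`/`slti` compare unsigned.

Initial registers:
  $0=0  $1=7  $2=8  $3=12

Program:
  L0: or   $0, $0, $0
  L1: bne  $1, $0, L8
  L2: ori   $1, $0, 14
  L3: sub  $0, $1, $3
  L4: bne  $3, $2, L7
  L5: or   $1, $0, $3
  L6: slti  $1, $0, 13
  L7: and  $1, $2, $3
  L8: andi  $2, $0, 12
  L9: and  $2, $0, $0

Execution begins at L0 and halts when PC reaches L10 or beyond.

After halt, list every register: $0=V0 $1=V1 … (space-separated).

$0=0 $1=14 $2=0 $3=12

#0 or   $0, $0, $0 ; 0/7/8/12
#1 bne  $1, $0, L8 ; 0/7/8/12 ; →target
#2 ori   $1, $0, 14 ; 0/14/8/12
#8 andi  $2, $0, 12 ; 0/14/0/12
#9 and  $2, $0, $0 ; 0/14/0/12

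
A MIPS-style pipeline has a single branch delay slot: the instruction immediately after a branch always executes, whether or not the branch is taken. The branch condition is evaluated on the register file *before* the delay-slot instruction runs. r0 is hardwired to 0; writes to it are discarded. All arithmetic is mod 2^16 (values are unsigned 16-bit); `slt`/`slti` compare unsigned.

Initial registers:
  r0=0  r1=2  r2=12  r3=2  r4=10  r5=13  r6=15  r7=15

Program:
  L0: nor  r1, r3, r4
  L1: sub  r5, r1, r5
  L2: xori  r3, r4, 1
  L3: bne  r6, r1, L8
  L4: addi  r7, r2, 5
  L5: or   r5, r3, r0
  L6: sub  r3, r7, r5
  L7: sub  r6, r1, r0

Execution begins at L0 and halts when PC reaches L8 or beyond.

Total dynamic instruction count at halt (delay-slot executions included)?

  step pc=0: nor  r1, r3, r4  regs=(0,65525,12,2,10,13,15,15)
  step pc=1: sub  r5, r1, r5  regs=(0,65525,12,2,10,65512,15,15)
  step pc=2: xori  r3, r4, 1  regs=(0,65525,12,11,10,65512,15,15)
  step pc=3: bne  r6, r1, L8  cond=T  regs=(0,65525,12,11,10,65512,15,15)
  step pc=4: addi  r7, r2, 5  regs=(0,65525,12,11,10,65512,15,17)

5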